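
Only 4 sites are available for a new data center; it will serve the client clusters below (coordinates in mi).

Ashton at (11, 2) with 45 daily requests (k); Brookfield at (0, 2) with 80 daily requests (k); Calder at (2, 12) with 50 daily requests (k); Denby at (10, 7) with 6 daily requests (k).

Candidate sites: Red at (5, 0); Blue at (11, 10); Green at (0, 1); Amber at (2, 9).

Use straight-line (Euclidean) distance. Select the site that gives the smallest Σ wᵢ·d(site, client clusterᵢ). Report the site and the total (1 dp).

Green, total 1206.0 mi

Total weighted distance at each candidate:
  Red (5, 0): total = 1385.5
  Blue (11, 10): total = 1928.1
  Green (0, 1): total = 1206.0
  Amber (2, 9): total = 1295.0
Minimum is at Green with total 1206.0 mi.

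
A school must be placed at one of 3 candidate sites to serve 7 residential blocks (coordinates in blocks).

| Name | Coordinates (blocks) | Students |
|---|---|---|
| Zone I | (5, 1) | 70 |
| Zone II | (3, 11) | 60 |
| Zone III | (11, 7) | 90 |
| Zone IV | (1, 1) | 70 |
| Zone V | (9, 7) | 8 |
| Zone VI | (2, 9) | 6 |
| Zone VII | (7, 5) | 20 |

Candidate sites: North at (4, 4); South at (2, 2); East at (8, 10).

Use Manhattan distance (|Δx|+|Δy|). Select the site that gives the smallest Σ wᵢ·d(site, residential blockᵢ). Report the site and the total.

Total weighted distance at each candidate:
  North (4, 4): total = 2266
  South (2, 2): total = 2578
  East (8, 10): total = 3054
Minimum is at North with total 2266 blocks.

North, total 2266 blocks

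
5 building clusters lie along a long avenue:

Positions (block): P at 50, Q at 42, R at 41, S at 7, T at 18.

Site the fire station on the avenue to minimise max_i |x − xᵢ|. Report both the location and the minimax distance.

location 28.5, max distance 21.5

The 1-center on a line is the midpoint of the two extreme points: leftmost at 7, rightmost at 50.
Optimal location = (7 + 50)/2 = 28.5; maximum distance = (50 − 7)/2 = 21.5.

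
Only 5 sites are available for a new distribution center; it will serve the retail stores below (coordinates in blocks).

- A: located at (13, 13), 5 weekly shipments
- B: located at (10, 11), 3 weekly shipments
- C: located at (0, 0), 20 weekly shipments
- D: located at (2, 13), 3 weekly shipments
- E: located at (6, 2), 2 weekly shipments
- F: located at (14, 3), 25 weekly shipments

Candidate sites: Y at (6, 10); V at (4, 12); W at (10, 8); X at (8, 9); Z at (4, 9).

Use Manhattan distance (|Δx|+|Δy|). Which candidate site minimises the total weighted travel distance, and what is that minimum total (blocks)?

W, total 693 blocks

Total weighted distance at each candidate:
  Y (6, 10): total = 797
  V (4, 12): total = 899
  W (10, 8): total = 693
  X (8, 9): total = 745
  Z (4, 9): total = 785
Minimum is at W with total 693 blocks.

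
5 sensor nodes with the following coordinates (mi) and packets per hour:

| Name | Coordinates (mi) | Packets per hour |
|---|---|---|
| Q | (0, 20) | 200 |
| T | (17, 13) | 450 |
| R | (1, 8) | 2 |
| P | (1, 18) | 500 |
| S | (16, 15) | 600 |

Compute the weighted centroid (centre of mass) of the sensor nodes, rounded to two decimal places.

(10.13, 15.91)

The minimiser of Σwᵢ‖p−pᵢ‖² is the weighted centroid p* = (Σwᵢpᵢ)/(Σwᵢ).
Σwᵢ = 1752.
Σwᵢxᵢ = 200·0 + 450·17 + 2·1 + 500·1 + 600·16 = 17752.
Σwᵢyᵢ = 200·20 + 450·13 + 2·8 + 500·18 + 600·15 = 27866.
x* = 17752/1752 = 10.13, y* = 27866/1752 = 15.91.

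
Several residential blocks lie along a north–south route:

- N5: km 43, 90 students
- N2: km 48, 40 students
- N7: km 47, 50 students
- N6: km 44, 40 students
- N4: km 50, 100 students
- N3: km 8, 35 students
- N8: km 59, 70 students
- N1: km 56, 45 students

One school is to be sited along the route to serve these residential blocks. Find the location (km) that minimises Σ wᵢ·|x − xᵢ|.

For a sum of weighted absolute distances on a line, the optimum is the weighted median (not the mean). Total weight W = 470; half-weight = 235.
Sort by position and accumulate weight:
  km 8 (N3, w=35) → cum 35
  km 43 (N5, w=90) → cum 125
  km 44 (N6, w=40) → cum 165
  km 47 (N7, w=50) → cum 215
  km 48 (N2, w=40) → cum 255  ≥ 235 → median here
  km 50 (N4, w=100) → cum 355
  km 56 (N1, w=45) → cum 400
  km 59 (N8, w=70) → cum 470
Optimal location: km 48.

x = 48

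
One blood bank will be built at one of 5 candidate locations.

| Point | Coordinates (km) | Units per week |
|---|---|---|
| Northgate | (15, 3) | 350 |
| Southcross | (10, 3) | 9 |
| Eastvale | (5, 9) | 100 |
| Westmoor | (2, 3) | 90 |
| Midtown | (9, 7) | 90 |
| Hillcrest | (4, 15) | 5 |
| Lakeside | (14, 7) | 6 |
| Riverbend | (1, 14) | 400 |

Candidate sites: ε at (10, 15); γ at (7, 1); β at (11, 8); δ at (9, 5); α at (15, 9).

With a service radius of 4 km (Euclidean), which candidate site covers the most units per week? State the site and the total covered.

Coverage radius r = 4 km; a point is covered iff (Δx)²+(Δy)² ≤ 4² = 16.
  ε (10, 15): covers {none} → 0
  γ (7, 1): covers {Southcross} → 9
  β (11, 8): covers {Midtown, Lakeside} → 96
  δ (9, 5): covers {Southcross, Midtown} → 99
  α (15, 9): covers {Lakeside} → 6
Maximum coverage at δ: 99 units per week.

δ, covering 99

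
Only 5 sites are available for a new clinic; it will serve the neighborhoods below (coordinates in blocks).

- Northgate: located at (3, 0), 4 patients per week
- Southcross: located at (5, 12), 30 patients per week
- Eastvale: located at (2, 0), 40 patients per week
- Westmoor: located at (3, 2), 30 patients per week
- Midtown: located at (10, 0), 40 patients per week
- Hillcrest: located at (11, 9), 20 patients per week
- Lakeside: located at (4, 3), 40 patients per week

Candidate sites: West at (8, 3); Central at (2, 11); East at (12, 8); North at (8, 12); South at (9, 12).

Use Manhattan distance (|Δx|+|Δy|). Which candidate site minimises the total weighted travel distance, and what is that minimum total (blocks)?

Total weighted distance at each candidate:
  West (8, 3): total = 1472
  Central (2, 11): total = 2288
  East (12, 8): total = 2528
  North (8, 12): total = 2528
  South (9, 12): total = 2612
Minimum is at West with total 1472 blocks.

West, total 1472 blocks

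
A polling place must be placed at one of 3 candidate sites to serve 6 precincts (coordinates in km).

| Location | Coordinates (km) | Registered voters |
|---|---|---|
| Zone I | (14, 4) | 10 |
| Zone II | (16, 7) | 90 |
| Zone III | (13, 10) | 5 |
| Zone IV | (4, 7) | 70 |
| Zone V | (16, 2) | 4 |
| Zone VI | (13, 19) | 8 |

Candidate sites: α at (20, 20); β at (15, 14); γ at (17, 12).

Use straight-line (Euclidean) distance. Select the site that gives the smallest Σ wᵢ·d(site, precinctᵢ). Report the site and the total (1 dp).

Total weighted distance at each candidate:
  α (20, 20): total = 3029.5
  β (15, 14): total = 1763.2
  γ (17, 12): total = 1646.4
Minimum is at γ with total 1646.4 km.

γ, total 1646.4 km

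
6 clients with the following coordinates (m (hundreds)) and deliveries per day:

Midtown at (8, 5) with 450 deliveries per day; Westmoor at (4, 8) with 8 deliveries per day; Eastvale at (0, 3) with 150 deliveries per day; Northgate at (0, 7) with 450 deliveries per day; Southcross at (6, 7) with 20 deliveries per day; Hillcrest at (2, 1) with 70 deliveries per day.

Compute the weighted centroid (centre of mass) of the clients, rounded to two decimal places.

(3.39, 5.33)

The minimiser of Σwᵢ‖p−pᵢ‖² is the weighted centroid p* = (Σwᵢpᵢ)/(Σwᵢ).
Σwᵢ = 1148.
Σwᵢxᵢ = 450·8 + 8·4 + 150·0 + 450·0 + 20·6 + 70·2 = 3892.
Σwᵢyᵢ = 450·5 + 8·8 + 150·3 + 450·7 + 20·7 + 70·1 = 6124.
x* = 3892/1148 = 3.39, y* = 6124/1148 = 5.33.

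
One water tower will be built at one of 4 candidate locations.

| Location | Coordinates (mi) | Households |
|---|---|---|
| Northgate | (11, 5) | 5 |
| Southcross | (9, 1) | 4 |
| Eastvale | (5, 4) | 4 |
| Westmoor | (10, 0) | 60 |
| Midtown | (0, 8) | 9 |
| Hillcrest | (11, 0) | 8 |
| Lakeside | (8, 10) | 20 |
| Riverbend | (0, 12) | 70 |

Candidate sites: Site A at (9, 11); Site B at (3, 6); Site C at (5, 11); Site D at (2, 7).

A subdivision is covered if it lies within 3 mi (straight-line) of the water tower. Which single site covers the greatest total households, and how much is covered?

Site A, covering 20

Coverage radius r = 3 mi; a point is covered iff (Δx)²+(Δy)² ≤ 3² = 9.
  Site A (9, 11): covers {Lakeside} → 20
  Site B (3, 6): covers {Eastvale} → 4
  Site C (5, 11): covers {none} → 0
  Site D (2, 7): covers {Midtown} → 9
Maximum coverage at Site A: 20 households.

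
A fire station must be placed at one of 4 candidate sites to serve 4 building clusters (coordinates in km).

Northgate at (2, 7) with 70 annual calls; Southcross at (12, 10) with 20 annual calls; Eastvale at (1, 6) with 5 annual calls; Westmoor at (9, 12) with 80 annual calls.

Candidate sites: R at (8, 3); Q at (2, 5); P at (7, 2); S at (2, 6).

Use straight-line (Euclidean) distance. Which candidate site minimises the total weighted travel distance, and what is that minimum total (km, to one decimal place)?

Total weighted distance at each candidate:
  R (8, 3): total = 1428.5
  Q (2, 5): total = 1162.6
  P (7, 2): total = 1535.6
  S (2, 6): total = 1028.0
Minimum is at S with total 1028.0 km.

S, total 1028.0 km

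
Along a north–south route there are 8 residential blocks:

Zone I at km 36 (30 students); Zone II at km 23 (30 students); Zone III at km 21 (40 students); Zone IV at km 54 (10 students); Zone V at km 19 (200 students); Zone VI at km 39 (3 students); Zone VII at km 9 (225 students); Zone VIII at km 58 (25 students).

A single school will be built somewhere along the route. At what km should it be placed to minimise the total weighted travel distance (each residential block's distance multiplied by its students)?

For a sum of weighted absolute distances on a line, the optimum is the weighted median (not the mean). Total weight W = 563; half-weight = 281.5.
Sort by position and accumulate weight:
  km 9 (Zone VII, w=225) → cum 225
  km 19 (Zone V, w=200) → cum 425  ≥ 281.5 → median here
  km 21 (Zone III, w=40) → cum 465
  km 23 (Zone II, w=30) → cum 495
  km 36 (Zone I, w=30) → cum 525
  km 39 (Zone VI, w=3) → cum 528
  km 54 (Zone IV, w=10) → cum 538
  km 58 (Zone VIII, w=25) → cum 563
Optimal location: km 19.

x = 19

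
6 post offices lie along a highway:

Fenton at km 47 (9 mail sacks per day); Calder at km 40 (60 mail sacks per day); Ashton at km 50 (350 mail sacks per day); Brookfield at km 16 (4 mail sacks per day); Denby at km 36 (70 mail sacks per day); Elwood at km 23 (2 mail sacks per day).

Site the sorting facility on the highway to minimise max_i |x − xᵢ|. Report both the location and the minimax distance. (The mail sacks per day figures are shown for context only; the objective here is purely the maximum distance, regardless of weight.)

location 33, max distance 17

The 1-center on a line is the midpoint of the two extreme points: leftmost at 16, rightmost at 50.
Optimal location = (16 + 50)/2 = 33; maximum distance = (50 − 16)/2 = 17.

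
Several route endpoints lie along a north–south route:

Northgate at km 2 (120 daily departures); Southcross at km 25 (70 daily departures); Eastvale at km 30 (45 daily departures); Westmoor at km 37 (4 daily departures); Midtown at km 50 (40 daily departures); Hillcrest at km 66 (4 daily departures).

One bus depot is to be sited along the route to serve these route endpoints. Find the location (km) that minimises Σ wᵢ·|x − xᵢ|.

x = 25

For a sum of weighted absolute distances on a line, the optimum is the weighted median (not the mean). Total weight W = 283; half-weight = 141.5.
Sort by position and accumulate weight:
  km 2 (Northgate, w=120) → cum 120
  km 25 (Southcross, w=70) → cum 190  ≥ 141.5 → median here
  km 30 (Eastvale, w=45) → cum 235
  km 37 (Westmoor, w=4) → cum 239
  km 50 (Midtown, w=40) → cum 279
  km 66 (Hillcrest, w=4) → cum 283
Optimal location: km 25.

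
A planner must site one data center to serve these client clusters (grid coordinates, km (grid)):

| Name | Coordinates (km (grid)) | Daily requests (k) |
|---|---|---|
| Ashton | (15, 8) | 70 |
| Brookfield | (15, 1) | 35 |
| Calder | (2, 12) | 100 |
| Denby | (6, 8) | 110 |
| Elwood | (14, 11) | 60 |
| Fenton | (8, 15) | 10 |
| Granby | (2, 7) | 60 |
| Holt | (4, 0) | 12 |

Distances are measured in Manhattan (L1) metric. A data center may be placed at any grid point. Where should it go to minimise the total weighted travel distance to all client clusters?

Manhattan distance separates: Σwᵢ(|x−xᵢ|+|y−yᵢ|) = Σwᵢ|x−xᵢ| + Σwᵢ|y−yᵢ|, so x and y are optimised independently as 1-D weighted medians.
Total weight W = 457; half = 228.5.
x-coordinate, sorted with cumulative weight:
  x=2 (Calder, w=100) cum 100
  x=2 (Granby, w=60) cum 160
  x=4 (Holt, w=12) cum 172
  x=6 (Denby, w=110) cum 282  ← median
  x=8 (Fenton, w=10) cum 292
  x=14 (Elwood, w=60) cum 352
  x=15 (Ashton, w=70) cum 422
  x=15 (Brookfield, w=35) cum 457
⇒ x* = 6
y-coordinate, sorted with cumulative weight:
  y=0 (Holt, w=12) cum 12
  y=1 (Brookfield, w=35) cum 47
  y=7 (Granby, w=60) cum 107
  y=8 (Ashton, w=70) cum 177
  y=8 (Denby, w=110) cum 287  ← median
  y=11 (Elwood, w=60) cum 347
  y=12 (Calder, w=100) cum 447
  y=15 (Fenton, w=10) cum 457
⇒ y* = 8

(6, 8)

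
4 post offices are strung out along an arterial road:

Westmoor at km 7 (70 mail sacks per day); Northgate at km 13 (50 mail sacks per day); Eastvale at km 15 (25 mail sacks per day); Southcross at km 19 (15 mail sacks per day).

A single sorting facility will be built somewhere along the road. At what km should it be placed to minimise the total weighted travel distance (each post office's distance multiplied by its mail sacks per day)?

For a sum of weighted absolute distances on a line, the optimum is the weighted median (not the mean). Total weight W = 160; half-weight = 80.
Sort by position and accumulate weight:
  km 7 (Westmoor, w=70) → cum 70
  km 13 (Northgate, w=50) → cum 120  ≥ 80 → median here
  km 15 (Eastvale, w=25) → cum 145
  km 19 (Southcross, w=15) → cum 160
Optimal location: km 13.

x = 13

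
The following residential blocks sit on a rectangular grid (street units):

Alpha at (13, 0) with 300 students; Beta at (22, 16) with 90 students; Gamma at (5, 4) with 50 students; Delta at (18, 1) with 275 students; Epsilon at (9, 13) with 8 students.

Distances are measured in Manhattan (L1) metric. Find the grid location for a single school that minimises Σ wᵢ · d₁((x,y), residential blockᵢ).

Manhattan distance separates: Σwᵢ(|x−xᵢ|+|y−yᵢ|) = Σwᵢ|x−xᵢ| + Σwᵢ|y−yᵢ|, so x and y are optimised independently as 1-D weighted medians.
Total weight W = 723; half = 361.5.
x-coordinate, sorted with cumulative weight:
  x=5 (Gamma, w=50) cum 50
  x=9 (Epsilon, w=8) cum 58
  x=13 (Alpha, w=300) cum 358
  x=18 (Delta, w=275) cum 633  ← median
  x=22 (Beta, w=90) cum 723
⇒ x* = 18
y-coordinate, sorted with cumulative weight:
  y=0 (Alpha, w=300) cum 300
  y=1 (Delta, w=275) cum 575  ← median
  y=4 (Gamma, w=50) cum 625
  y=13 (Epsilon, w=8) cum 633
  y=16 (Beta, w=90) cum 723
⇒ y* = 1

(18, 1)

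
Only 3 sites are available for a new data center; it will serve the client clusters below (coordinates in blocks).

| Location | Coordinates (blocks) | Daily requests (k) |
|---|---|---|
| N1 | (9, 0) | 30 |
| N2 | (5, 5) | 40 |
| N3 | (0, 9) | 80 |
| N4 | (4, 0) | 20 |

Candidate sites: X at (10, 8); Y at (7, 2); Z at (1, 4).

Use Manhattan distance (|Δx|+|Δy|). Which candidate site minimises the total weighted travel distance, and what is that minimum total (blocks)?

Z, total 1180 blocks

Total weighted distance at each candidate:
  X (10, 8): total = 1750
  Y (7, 2): total = 1540
  Z (1, 4): total = 1180
Minimum is at Z with total 1180 blocks.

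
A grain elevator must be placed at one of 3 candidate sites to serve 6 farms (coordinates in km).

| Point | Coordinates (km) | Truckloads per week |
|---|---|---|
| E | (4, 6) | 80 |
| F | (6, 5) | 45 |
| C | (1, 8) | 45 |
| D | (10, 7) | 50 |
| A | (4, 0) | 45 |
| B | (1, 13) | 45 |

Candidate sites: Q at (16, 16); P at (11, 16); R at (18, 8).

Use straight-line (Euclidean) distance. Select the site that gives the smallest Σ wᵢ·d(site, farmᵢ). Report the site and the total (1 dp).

Total weighted distance at each candidate:
  Q (16, 16): total = 4812.8
  P (11, 16): total = 3805.0
  R (18, 8): total = 4379.1
Minimum is at P with total 3805.0 km.

P, total 3805.0 km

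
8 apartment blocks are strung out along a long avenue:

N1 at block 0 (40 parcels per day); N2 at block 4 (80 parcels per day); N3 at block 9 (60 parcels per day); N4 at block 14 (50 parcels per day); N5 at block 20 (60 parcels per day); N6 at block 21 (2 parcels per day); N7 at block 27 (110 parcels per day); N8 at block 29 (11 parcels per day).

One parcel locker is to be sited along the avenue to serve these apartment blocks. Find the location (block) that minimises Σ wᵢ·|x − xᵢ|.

x = 14

For a sum of weighted absolute distances on a line, the optimum is the weighted median (not the mean). Total weight W = 413; half-weight = 206.5.
Sort by position and accumulate weight:
  block 0 (N1, w=40) → cum 40
  block 4 (N2, w=80) → cum 120
  block 9 (N3, w=60) → cum 180
  block 14 (N4, w=50) → cum 230  ≥ 206.5 → median here
  block 20 (N5, w=60) → cum 290
  block 21 (N6, w=2) → cum 292
  block 27 (N7, w=110) → cum 402
  block 29 (N8, w=11) → cum 413
Optimal location: block 14.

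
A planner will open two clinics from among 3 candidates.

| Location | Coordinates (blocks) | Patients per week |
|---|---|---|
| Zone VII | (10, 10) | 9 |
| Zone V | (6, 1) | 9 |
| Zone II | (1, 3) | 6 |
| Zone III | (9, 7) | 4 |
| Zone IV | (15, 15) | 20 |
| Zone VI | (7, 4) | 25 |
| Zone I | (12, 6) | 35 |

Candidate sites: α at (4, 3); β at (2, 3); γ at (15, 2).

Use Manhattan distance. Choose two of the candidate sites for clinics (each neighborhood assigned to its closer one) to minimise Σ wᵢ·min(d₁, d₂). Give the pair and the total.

Evaluate every pair (each demand assigned to the nearer of the two):
  {α, γ}: total = 812
  {β, γ}: total = 876
  {α, β}: total = 1140
Best pair: {α, γ} with total 812.

{α, γ}, total 812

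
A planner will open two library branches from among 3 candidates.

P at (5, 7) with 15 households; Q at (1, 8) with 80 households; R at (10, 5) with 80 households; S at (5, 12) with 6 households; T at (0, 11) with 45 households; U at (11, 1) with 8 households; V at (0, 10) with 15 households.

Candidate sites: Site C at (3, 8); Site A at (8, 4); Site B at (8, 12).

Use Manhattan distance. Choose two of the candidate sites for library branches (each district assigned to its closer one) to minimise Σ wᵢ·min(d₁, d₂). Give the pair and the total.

{Site C, Site A}, total 874

Evaluate every pair (each demand assigned to the nearer of the two):
  {Site C, Site A}: total = 874
  {Site C, Site B}: total = 1400
  {Site A, Site B}: total = 1831
Best pair: {Site C, Site A} with total 874.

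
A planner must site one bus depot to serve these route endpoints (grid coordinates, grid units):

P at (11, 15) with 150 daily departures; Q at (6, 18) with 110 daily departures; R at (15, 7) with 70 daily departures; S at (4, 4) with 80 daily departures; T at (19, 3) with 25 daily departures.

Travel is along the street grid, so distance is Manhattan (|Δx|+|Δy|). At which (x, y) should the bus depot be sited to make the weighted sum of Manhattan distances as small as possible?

(11, 15)

Manhattan distance separates: Σwᵢ(|x−xᵢ|+|y−yᵢ|) = Σwᵢ|x−xᵢ| + Σwᵢ|y−yᵢ|, so x and y are optimised independently as 1-D weighted medians.
Total weight W = 435; half = 217.5.
x-coordinate, sorted with cumulative weight:
  x=4 (S, w=80) cum 80
  x=6 (Q, w=110) cum 190
  x=11 (P, w=150) cum 340  ← median
  x=15 (R, w=70) cum 410
  x=19 (T, w=25) cum 435
⇒ x* = 11
y-coordinate, sorted with cumulative weight:
  y=3 (T, w=25) cum 25
  y=4 (S, w=80) cum 105
  y=7 (R, w=70) cum 175
  y=15 (P, w=150) cum 325  ← median
  y=18 (Q, w=110) cum 435
⇒ y* = 15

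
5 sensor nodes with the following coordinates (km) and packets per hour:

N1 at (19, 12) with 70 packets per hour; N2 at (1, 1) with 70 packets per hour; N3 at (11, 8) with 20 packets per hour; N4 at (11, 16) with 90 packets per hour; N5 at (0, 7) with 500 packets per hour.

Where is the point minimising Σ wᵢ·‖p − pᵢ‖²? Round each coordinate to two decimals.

(3.48, 8.01)

The minimiser of Σwᵢ‖p−pᵢ‖² is the weighted centroid p* = (Σwᵢpᵢ)/(Σwᵢ).
Σwᵢ = 750.
Σwᵢxᵢ = 70·19 + 70·1 + 20·11 + 90·11 + 500·0 = 2610.
Σwᵢyᵢ = 70·12 + 70·1 + 20·8 + 90·16 + 500·7 = 6010.
x* = 2610/750 = 3.48, y* = 6010/750 = 8.01.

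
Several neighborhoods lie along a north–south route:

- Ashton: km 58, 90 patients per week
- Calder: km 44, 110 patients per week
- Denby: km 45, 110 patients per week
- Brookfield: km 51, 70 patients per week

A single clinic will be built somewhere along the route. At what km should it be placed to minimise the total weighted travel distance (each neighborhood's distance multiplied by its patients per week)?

x = 45

For a sum of weighted absolute distances on a line, the optimum is the weighted median (not the mean). Total weight W = 380; half-weight = 190.
Sort by position and accumulate weight:
  km 44 (Calder, w=110) → cum 110
  km 45 (Denby, w=110) → cum 220  ≥ 190 → median here
  km 51 (Brookfield, w=70) → cum 290
  km 58 (Ashton, w=90) → cum 380
Optimal location: km 45.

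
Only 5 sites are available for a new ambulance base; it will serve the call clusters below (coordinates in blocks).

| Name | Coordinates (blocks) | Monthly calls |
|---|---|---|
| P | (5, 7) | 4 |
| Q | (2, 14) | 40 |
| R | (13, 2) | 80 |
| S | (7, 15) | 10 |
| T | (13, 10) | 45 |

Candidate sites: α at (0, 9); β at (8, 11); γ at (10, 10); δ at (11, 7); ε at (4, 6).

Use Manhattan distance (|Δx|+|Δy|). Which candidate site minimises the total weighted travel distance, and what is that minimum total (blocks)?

δ, total 1569 blocks

Total weighted distance at each candidate:
  α (0, 9): total = 2668
  β (8, 11): total = 1828
  γ (10, 10): total = 1607
  δ (11, 7): total = 1569
  ε (4, 6): total = 2153
Minimum is at δ with total 1569 blocks.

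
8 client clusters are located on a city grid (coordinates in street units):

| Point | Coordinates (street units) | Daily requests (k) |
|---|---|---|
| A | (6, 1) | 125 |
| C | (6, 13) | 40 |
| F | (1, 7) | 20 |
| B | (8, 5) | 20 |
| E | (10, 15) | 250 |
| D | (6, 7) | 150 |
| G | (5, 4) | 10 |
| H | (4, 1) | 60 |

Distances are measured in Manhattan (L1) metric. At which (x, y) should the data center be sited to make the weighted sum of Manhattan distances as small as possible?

(6, 7)

Manhattan distance separates: Σwᵢ(|x−xᵢ|+|y−yᵢ|) = Σwᵢ|x−xᵢ| + Σwᵢ|y−yᵢ|, so x and y are optimised independently as 1-D weighted medians.
Total weight W = 675; half = 337.5.
x-coordinate, sorted with cumulative weight:
  x=1 (F, w=20) cum 20
  x=4 (H, w=60) cum 80
  x=5 (G, w=10) cum 90
  x=6 (A, w=125) cum 215
  x=6 (C, w=40) cum 255
  x=6 (D, w=150) cum 405  ← median
  x=8 (B, w=20) cum 425
  x=10 (E, w=250) cum 675
⇒ x* = 6
y-coordinate, sorted with cumulative weight:
  y=1 (A, w=125) cum 125
  y=1 (H, w=60) cum 185
  y=4 (G, w=10) cum 195
  y=5 (B, w=20) cum 215
  y=7 (F, w=20) cum 235
  y=7 (D, w=150) cum 385  ← median
  y=13 (C, w=40) cum 425
  y=15 (E, w=250) cum 675
⇒ y* = 7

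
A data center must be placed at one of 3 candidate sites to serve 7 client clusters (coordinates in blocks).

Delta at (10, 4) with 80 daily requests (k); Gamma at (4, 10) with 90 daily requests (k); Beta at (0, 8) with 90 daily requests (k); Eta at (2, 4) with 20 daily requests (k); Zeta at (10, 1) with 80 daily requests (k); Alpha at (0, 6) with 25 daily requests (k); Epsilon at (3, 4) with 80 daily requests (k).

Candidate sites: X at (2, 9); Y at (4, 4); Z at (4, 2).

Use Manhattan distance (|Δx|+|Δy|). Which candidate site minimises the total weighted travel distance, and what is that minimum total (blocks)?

Y, total 2730 blocks

Total weighted distance at each candidate:
  X (2, 9): total = 3565
  Y (4, 4): total = 2730
  Z (4, 2): total = 3340
Minimum is at Y with total 2730 blocks.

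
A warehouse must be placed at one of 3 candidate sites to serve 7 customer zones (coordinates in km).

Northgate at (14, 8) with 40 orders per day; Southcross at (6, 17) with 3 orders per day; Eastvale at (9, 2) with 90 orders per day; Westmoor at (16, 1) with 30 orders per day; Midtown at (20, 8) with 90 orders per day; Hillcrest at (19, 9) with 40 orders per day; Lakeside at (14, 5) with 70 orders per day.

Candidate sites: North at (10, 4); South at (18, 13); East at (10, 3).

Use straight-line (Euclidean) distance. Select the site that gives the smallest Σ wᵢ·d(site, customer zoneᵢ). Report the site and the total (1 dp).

Total weighted distance at each candidate:
  North (10, 4): total = 2339.3
  South (18, 13): total = 3213.9
  East (10, 3): total = 2368.8
Minimum is at North with total 2339.3 km.

North, total 2339.3 km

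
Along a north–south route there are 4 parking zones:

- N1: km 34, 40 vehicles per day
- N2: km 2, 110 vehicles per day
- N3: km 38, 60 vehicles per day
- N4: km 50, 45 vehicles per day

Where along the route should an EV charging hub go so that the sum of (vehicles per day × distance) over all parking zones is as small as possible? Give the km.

For a sum of weighted absolute distances on a line, the optimum is the weighted median (not the mean). Total weight W = 255; half-weight = 127.5.
Sort by position and accumulate weight:
  km 2 (N2, w=110) → cum 110
  km 34 (N1, w=40) → cum 150  ≥ 127.5 → median here
  km 38 (N3, w=60) → cum 210
  km 50 (N4, w=45) → cum 255
Optimal location: km 34.

x = 34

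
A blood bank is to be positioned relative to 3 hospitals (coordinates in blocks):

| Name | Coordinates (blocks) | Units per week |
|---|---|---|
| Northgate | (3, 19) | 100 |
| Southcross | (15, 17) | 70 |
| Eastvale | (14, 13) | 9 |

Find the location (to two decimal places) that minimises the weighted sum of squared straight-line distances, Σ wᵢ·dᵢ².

(8.25, 17.92)

The minimiser of Σwᵢ‖p−pᵢ‖² is the weighted centroid p* = (Σwᵢpᵢ)/(Σwᵢ).
Σwᵢ = 179.
Σwᵢxᵢ = 100·3 + 70·15 + 9·14 = 1476.
Σwᵢyᵢ = 100·19 + 70·17 + 9·13 = 3207.
x* = 1476/179 = 8.25, y* = 3207/179 = 17.92.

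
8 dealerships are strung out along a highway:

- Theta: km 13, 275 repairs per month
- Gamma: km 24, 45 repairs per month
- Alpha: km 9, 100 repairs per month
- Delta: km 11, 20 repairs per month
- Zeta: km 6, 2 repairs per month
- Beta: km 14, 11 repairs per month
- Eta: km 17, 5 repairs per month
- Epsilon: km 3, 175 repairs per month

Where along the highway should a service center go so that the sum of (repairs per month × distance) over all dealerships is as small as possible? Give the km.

For a sum of weighted absolute distances on a line, the optimum is the weighted median (not the mean). Total weight W = 633; half-weight = 316.5.
Sort by position and accumulate weight:
  km 3 (Epsilon, w=175) → cum 175
  km 6 (Zeta, w=2) → cum 177
  km 9 (Alpha, w=100) → cum 277
  km 11 (Delta, w=20) → cum 297
  km 13 (Theta, w=275) → cum 572  ≥ 316.5 → median here
  km 14 (Beta, w=11) → cum 583
  km 17 (Eta, w=5) → cum 588
  km 24 (Gamma, w=45) → cum 633
Optimal location: km 13.

x = 13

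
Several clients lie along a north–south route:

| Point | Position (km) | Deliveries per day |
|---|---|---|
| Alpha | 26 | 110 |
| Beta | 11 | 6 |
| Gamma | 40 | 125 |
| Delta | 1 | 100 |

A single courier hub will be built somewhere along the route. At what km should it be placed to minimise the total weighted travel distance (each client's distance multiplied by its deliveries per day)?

x = 26

For a sum of weighted absolute distances on a line, the optimum is the weighted median (not the mean). Total weight W = 341; half-weight = 170.5.
Sort by position and accumulate weight:
  km 1 (Delta, w=100) → cum 100
  km 11 (Beta, w=6) → cum 106
  km 26 (Alpha, w=110) → cum 216  ≥ 170.5 → median here
  km 40 (Gamma, w=125) → cum 341
Optimal location: km 26.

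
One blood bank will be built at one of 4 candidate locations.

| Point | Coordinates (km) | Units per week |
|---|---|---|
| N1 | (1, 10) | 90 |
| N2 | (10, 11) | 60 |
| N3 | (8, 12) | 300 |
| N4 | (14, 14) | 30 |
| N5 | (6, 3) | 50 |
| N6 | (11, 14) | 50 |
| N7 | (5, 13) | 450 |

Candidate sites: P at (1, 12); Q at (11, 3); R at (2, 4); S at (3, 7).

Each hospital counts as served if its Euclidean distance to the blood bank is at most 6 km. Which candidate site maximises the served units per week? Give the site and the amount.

Coverage radius r = 6 km; a point is covered iff (Δx)²+(Δy)² ≤ 6² = 36.
  P (1, 12): covers {N1, N7} → 540
  Q (11, 3): covers {N5} → 50
  R (2, 4): covers {N5} → 50
  S (3, 7): covers {N1, N5} → 140
Maximum coverage at P: 540 units per week.

P, covering 540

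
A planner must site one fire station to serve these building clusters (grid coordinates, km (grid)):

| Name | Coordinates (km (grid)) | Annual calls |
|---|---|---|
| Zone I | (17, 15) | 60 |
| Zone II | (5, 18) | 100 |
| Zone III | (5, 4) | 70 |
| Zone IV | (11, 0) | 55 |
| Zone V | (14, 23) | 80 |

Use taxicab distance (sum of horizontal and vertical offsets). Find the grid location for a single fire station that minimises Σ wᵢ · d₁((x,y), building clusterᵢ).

Manhattan distance separates: Σwᵢ(|x−xᵢ|+|y−yᵢ|) = Σwᵢ|x−xᵢ| + Σwᵢ|y−yᵢ|, so x and y are optimised independently as 1-D weighted medians.
Total weight W = 365; half = 182.5.
x-coordinate, sorted with cumulative weight:
  x=5 (Zone II, w=100) cum 100
  x=5 (Zone III, w=70) cum 170
  x=11 (Zone IV, w=55) cum 225  ← median
  x=14 (Zone V, w=80) cum 305
  x=17 (Zone I, w=60) cum 365
⇒ x* = 11
y-coordinate, sorted with cumulative weight:
  y=0 (Zone IV, w=55) cum 55
  y=4 (Zone III, w=70) cum 125
  y=15 (Zone I, w=60) cum 185  ← median
  y=18 (Zone II, w=100) cum 285
  y=23 (Zone V, w=80) cum 365
⇒ y* = 15

(11, 15)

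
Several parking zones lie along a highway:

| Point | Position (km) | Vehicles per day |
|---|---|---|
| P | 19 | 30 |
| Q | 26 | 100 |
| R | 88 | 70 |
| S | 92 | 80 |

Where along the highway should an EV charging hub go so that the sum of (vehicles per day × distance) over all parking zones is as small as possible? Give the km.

x = 88

For a sum of weighted absolute distances on a line, the optimum is the weighted median (not the mean). Total weight W = 280; half-weight = 140.
Sort by position and accumulate weight:
  km 19 (P, w=30) → cum 30
  km 26 (Q, w=100) → cum 130
  km 88 (R, w=70) → cum 200  ≥ 140 → median here
  km 92 (S, w=80) → cum 280
Optimal location: km 88.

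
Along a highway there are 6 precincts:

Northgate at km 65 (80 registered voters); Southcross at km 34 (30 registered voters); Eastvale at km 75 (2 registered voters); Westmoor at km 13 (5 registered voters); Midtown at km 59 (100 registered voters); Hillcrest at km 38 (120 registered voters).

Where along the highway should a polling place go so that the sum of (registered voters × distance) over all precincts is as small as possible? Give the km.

x = 59

For a sum of weighted absolute distances on a line, the optimum is the weighted median (not the mean). Total weight W = 337; half-weight = 168.5.
Sort by position and accumulate weight:
  km 13 (Westmoor, w=5) → cum 5
  km 34 (Southcross, w=30) → cum 35
  km 38 (Hillcrest, w=120) → cum 155
  km 59 (Midtown, w=100) → cum 255  ≥ 168.5 → median here
  km 65 (Northgate, w=80) → cum 335
  km 75 (Eastvale, w=2) → cum 337
Optimal location: km 59.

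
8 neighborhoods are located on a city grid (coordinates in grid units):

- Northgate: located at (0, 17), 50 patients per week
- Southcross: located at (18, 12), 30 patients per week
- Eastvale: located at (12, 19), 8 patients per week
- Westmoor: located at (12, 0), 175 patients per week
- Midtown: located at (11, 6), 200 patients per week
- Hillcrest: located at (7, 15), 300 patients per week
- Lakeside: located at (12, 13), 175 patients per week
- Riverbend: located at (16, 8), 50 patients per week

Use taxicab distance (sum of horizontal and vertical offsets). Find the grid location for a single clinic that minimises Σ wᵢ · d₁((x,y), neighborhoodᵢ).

Manhattan distance separates: Σwᵢ(|x−xᵢ|+|y−yᵢ|) = Σwᵢ|x−xᵢ| + Σwᵢ|y−yᵢ|, so x and y are optimised independently as 1-D weighted medians.
Total weight W = 988; half = 494.
x-coordinate, sorted with cumulative weight:
  x=0 (Northgate, w=50) cum 50
  x=7 (Hillcrest, w=300) cum 350
  x=11 (Midtown, w=200) cum 550  ← median
  x=12 (Eastvale, w=8) cum 558
  x=12 (Westmoor, w=175) cum 733
  x=12 (Lakeside, w=175) cum 908
  x=16 (Riverbend, w=50) cum 958
  x=18 (Southcross, w=30) cum 988
⇒ x* = 11
y-coordinate, sorted with cumulative weight:
  y=0 (Westmoor, w=175) cum 175
  y=6 (Midtown, w=200) cum 375
  y=8 (Riverbend, w=50) cum 425
  y=12 (Southcross, w=30) cum 455
  y=13 (Lakeside, w=175) cum 630  ← median
  y=15 (Hillcrest, w=300) cum 930
  y=17 (Northgate, w=50) cum 980
  y=19 (Eastvale, w=8) cum 988
⇒ y* = 13

(11, 13)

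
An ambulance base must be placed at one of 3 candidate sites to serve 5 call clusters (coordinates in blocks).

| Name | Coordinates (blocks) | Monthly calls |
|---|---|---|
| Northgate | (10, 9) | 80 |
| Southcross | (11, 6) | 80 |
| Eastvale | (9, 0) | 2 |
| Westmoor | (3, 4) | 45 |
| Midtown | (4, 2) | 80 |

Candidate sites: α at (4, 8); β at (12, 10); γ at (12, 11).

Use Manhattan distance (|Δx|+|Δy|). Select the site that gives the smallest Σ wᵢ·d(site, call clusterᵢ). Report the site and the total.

α, total 2011 blocks

Total weighted distance at each candidate:
  α (4, 8): total = 2011
  β (12, 10): total = 2621
  γ (12, 11): total = 2908
Minimum is at α with total 2011 blocks.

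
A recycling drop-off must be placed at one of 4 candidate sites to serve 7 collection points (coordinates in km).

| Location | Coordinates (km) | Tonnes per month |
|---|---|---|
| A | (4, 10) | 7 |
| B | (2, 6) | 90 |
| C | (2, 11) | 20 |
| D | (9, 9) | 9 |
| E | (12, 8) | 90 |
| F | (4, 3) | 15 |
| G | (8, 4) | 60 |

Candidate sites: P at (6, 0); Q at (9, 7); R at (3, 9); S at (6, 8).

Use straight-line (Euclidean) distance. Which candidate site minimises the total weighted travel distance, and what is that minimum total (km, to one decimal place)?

Total weighted distance at each candidate:
  P (6, 0): total = 2262.3
  Q (9, 7): total = 1426.8
  R (3, 9): total = 1723.7
  S (6, 8): total = 1439.9
Minimum is at Q with total 1426.8 km.

Q, total 1426.8 km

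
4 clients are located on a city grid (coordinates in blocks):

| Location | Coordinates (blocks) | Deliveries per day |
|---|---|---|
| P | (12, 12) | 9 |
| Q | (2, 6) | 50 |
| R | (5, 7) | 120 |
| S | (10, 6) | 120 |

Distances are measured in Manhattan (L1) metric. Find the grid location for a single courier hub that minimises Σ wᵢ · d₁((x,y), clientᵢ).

(5, 6)

Manhattan distance separates: Σwᵢ(|x−xᵢ|+|y−yᵢ|) = Σwᵢ|x−xᵢ| + Σwᵢ|y−yᵢ|, so x and y are optimised independently as 1-D weighted medians.
Total weight W = 299; half = 149.5.
x-coordinate, sorted with cumulative weight:
  x=2 (Q, w=50) cum 50
  x=5 (R, w=120) cum 170  ← median
  x=10 (S, w=120) cum 290
  x=12 (P, w=9) cum 299
⇒ x* = 5
y-coordinate, sorted with cumulative weight:
  y=6 (Q, w=50) cum 50
  y=6 (S, w=120) cum 170  ← median
  y=7 (R, w=120) cum 290
  y=12 (P, w=9) cum 299
⇒ y* = 6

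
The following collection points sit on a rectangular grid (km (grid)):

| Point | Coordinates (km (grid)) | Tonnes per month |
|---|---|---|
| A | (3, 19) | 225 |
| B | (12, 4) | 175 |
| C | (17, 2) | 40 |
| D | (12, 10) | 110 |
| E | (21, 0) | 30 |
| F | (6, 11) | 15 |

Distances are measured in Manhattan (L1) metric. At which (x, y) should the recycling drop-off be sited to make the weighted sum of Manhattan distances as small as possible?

Manhattan distance separates: Σwᵢ(|x−xᵢ|+|y−yᵢ|) = Σwᵢ|x−xᵢ| + Σwᵢ|y−yᵢ|, so x and y are optimised independently as 1-D weighted medians.
Total weight W = 595; half = 297.5.
x-coordinate, sorted with cumulative weight:
  x=3 (A, w=225) cum 225
  x=6 (F, w=15) cum 240
  x=12 (B, w=175) cum 415  ← median
  x=12 (D, w=110) cum 525
  x=17 (C, w=40) cum 565
  x=21 (E, w=30) cum 595
⇒ x* = 12
y-coordinate, sorted with cumulative weight:
  y=0 (E, w=30) cum 30
  y=2 (C, w=40) cum 70
  y=4 (B, w=175) cum 245
  y=10 (D, w=110) cum 355  ← median
  y=11 (F, w=15) cum 370
  y=19 (A, w=225) cum 595
⇒ y* = 10

(12, 10)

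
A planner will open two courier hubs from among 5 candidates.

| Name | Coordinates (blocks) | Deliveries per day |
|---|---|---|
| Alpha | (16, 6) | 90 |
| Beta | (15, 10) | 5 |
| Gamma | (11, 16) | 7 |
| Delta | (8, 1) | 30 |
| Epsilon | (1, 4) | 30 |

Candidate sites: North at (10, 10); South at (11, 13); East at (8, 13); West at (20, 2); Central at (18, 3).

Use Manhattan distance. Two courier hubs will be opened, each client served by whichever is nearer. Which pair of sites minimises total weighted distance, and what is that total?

{North, Central}, total 1304

Evaluate every pair (each demand assigned to the nearer of the two):
  {North, Central}: total = 1304
  {East, Central}: total = 1382
  {South, Central}: total = 1406
  {West, Central}: total = 1540
  {North, West}: total = 1574
  {East, West}: total = 1652
  {North, South}: total = 1726
  {South, West}: total = 1736
  {North, East}: total = 1747
  {South, East}: total = 1976
Best pair: {North, Central} with total 1304.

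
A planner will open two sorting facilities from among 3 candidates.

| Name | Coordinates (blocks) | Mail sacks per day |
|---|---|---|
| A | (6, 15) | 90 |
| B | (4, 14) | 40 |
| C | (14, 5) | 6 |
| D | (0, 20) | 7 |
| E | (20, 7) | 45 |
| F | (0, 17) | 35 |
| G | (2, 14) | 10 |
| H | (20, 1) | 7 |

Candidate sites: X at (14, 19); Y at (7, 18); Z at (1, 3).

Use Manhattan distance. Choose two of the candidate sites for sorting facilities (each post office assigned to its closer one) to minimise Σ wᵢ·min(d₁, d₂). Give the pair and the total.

{X, Y}, total 2135

Evaluate every pair (each demand assigned to the nearer of the two):
  {X, Y}: total = 2135
  {Y, Z}: total = 2345
  {X, Z}: total = 3431
Best pair: {X, Y} with total 2135.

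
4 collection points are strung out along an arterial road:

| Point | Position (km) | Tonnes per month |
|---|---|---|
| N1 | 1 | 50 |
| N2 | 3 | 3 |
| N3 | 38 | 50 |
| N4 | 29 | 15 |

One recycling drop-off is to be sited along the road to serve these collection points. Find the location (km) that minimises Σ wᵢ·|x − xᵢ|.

x = 29

For a sum of weighted absolute distances on a line, the optimum is the weighted median (not the mean). Total weight W = 118; half-weight = 59.
Sort by position and accumulate weight:
  km 1 (N1, w=50) → cum 50
  km 3 (N2, w=3) → cum 53
  km 29 (N4, w=15) → cum 68  ≥ 59 → median here
  km 38 (N3, w=50) → cum 118
Optimal location: km 29.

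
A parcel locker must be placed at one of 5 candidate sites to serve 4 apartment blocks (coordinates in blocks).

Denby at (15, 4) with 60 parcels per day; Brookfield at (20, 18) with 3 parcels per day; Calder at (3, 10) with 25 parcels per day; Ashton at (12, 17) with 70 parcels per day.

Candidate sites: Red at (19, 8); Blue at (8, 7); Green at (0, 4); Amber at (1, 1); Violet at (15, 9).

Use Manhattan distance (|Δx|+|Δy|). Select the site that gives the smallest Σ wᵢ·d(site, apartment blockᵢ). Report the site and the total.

Total weighted distance at each candidate:
  Red (19, 8): total = 2083
  Blue (8, 7): total = 1849
  Green (0, 4): total = 2977
  Amber (1, 1): total = 3293
  Violet (15, 9): total = 1437
Minimum is at Violet with total 1437 blocks.

Violet, total 1437 blocks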